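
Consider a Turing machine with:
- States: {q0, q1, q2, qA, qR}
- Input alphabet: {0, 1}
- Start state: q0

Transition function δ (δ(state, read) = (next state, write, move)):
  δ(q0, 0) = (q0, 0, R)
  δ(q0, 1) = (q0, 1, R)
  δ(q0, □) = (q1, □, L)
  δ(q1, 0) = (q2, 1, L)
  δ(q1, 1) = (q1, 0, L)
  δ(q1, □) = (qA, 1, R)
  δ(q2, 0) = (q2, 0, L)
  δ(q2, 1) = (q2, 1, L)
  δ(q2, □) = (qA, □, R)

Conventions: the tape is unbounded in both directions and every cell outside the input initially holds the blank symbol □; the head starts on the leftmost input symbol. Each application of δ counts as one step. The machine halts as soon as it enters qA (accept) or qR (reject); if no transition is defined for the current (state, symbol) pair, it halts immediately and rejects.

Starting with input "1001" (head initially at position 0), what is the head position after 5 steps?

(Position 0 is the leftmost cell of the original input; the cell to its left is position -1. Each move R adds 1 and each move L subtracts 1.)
Step 0: [q0]1001 (head at position 0)
Step 1: δ(q0, 1) = (q0, 1, R)  ⊢  1[q0]001 (head at position 1)
Step 2: δ(q0, 0) = (q0, 0, R)  ⊢  10[q0]01 (head at position 2)
Step 3: δ(q0, 0) = (q0, 0, R)  ⊢  100[q0]1 (head at position 3)
Step 4: δ(q0, 1) = (q0, 1, R)  ⊢  1001[q0]□ (head at position 4)
Step 5: δ(q0, □) = (q1, □, L)  ⊢  100[q1]1□ (head at position 3)
Head position after 5 steps: 3

Final answer: Position 3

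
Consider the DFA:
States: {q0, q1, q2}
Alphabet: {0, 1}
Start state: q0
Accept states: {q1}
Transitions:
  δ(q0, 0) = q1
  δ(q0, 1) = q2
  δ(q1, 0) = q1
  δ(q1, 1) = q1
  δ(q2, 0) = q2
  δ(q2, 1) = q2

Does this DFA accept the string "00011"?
Processing string "00011":
  q0 --0--> q1
  q1 --0--> q1
  q1 --0--> q1
  q1 --1--> q1
  q1 --1--> q1
Final state: q1
Accept states: {q1}
q1 is an accept state, so the string is accepted.

Final answer: Yes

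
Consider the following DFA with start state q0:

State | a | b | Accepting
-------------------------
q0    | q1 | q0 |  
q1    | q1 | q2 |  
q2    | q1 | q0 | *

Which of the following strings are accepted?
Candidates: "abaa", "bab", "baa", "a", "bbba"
"abaa": q0 → q1 → q2 → q1 → q1; q1 is not accepting → rejected
"bab": q0 → q0 → q1 → q2; q2 is accepting → accepted
"baa": q0 → q0 → q1 → q1; q1 is not accepting → rejected
"a": q0 → q1; q1 is not accepting → rejected
"bbba": q0 → q0 → q0 → q0 → q1; q1 is not accepting → rejected

Final answer: "bab"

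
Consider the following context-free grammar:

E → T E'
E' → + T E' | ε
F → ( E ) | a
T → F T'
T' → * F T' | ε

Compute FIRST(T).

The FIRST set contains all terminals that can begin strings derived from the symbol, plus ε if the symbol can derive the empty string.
FIRST(F): F → ( E ) contributes '(' and F → a contributes 'a', so FIRST(F) = {(, a}. F is not nullable.
FIRST(T): T → F T' begins with F, and F is not nullable, so FIRST(T) = FIRST(F) = {(, a}.

Final answer: {(, a}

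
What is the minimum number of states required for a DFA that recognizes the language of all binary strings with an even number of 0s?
Language: binary strings with an even number of 0s
Lower bound (Myhill–Nerode): the prefixes ε, 0 are pairwise distinguishable:
  ε vs 0: suffix ε distinguishes them (ε has zero 0s (accepted), 0 has one 0 (rejected))
So any DFA needs at least 2 states.
Upper bound: a DFA with 2 states exists (one state per class above).
Minimum states: 2

Final answer: 2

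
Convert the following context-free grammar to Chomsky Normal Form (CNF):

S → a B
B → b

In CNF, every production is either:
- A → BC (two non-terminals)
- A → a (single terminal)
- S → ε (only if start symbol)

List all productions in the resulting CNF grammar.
The grammar has no ε-productions or unit productions to eliminate.
S → a B has terminal a in a right-hand side of length ≥ 2: introduce T_a → a and use T_a in place of a.
B → b is already in CNF (single terminal) – keep it.
S → a B becomes S → T_a B.
Resulting CNF grammar (3 productions): T_a → a; B → b; S → T_a B

Final answer: T_a → a; B → b; S → T_a B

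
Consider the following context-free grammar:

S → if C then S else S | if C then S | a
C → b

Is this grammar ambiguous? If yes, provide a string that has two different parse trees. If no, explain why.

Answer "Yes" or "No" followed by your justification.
The 'dangling else' can attach to either if. Two leftmost derivations of  if b then if b then a else a:
  (1) S ⇒ if C then S else S ⇒ if b then S else S ⇒ if b then if C then S else S ⇒ if b then if b then S else S ⇒ if b then if b then a else S ⇒ if b then if b then a else a   (else belongs to the outer if)
  (2) S ⇒ if C then S ⇒ if b then S ⇒ if b then if C then S else S ⇒ if b then if b then S else S ⇒ if b then if b then a else S ⇒ if b then if b then a else a   (else belongs to the inner if)
Two distinct parse trees for the same string, so the grammar is ambiguous.

Final answer: Yes - the string 'if b then if b then a else a' has two distinct leftmost derivations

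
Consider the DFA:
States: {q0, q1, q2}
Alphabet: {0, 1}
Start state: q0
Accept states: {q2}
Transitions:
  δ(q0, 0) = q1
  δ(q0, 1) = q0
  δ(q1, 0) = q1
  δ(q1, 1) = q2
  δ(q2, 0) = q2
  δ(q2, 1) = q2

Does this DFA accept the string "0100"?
Processing string "0100":
  q0 --0--> q1
  q1 --1--> q2
  q2 --0--> q2
  q2 --0--> q2
Final state: q2
Accept states: {q2}
q2 is an accept state, so the string is accepted.

Final answer: Yes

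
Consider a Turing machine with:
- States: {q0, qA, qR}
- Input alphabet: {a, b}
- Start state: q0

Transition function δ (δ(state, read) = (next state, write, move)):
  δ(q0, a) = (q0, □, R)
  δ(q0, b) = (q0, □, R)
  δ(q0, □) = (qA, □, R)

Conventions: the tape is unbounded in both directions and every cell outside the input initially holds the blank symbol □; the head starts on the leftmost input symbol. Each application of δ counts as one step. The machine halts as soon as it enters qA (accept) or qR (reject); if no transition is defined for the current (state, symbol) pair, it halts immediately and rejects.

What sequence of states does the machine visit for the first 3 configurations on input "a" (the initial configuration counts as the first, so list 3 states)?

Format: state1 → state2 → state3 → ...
Step 0: [q0]a (head at position 0)
Step 1: δ(q0, a) = (q0, □, R)  ⊢  □[q0]□ (head at position 1)
Step 2: δ(q0, □) = (qA, □, R)  ⊢  □□[qA]□ (head at position 2)
Reading off the states of these 3 configurations: q0 → q0 → qA

Final answer: q0 → q0 → qA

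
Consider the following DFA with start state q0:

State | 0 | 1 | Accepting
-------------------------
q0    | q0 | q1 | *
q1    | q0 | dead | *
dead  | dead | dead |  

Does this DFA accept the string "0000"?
Start in q0.
Read '0': q0 → q0
Read '0': q0 → q0
Read '0': q0 → q0
Read '0': q0 → q0
Final state q0 is accepting, so the string is accepted.

Final answer: Yes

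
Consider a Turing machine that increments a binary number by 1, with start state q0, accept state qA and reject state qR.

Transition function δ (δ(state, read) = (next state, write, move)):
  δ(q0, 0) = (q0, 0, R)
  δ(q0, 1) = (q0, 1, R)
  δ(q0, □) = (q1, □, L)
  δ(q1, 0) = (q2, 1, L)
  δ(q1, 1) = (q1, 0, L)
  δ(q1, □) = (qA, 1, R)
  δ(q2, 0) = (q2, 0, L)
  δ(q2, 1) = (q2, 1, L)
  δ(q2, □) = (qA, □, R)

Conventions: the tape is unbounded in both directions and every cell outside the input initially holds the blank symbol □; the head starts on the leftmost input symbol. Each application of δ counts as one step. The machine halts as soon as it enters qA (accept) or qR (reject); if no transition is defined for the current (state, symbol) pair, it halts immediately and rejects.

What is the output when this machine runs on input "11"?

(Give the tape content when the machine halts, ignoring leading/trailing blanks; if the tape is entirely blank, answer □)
Step 0: [q0]11 (head at position 0)
Step 1: δ(q0, 1) = (q0, 1, R)  ⊢  1[q0]1 (head at position 1)
Step 2: δ(q0, 1) = (q0, 1, R)  ⊢  11[q0]□ (head at position 2)
Step 3: δ(q0, □) = (q1, □, L)  ⊢  1[q1]1□ (head at position 1)
Step 4: δ(q1, 1) = (q1, 0, L)  ⊢  [q1]10□ (head at position 0)
Step 5: δ(q1, 1) = (q1, 0, L)  ⊢  [q1]□00□ (head at position -1)
Step 6: δ(q1, □) = (qA, 1, R)  ⊢  1[qA]00□ (head at position 0)
The machine is in qA, so it halts and accepts.
Tape content when halted (ignoring surrounding blanks): 100

Final answer: Output: 100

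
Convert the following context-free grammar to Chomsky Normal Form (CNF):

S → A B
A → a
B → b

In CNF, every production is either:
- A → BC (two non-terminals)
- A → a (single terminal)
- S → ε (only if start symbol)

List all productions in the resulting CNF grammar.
The grammar has no ε-productions or unit productions to eliminate.
S → A B is already in CNF (two non-terminals) – keep it.
A → a is already in CNF (single terminal) – keep it.
B → b is already in CNF (single terminal) – keep it.
Resulting CNF grammar (3 productions): A → a; B → b; S → A B

Final answer: A → a; B → b; S → A B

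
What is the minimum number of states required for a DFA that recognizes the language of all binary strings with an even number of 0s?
Language: binary strings with an even number of 0s
Lower bound (Myhill–Nerode): the prefixes ε, 0 are pairwise distinguishable:
  ε vs 0: suffix ε distinguishes them (ε has zero 0s (accepted), 0 has one 0 (rejected))
So any DFA needs at least 2 states.
Upper bound: a DFA with 2 states exists (one state per class above).
Minimum states: 2

Final answer: 2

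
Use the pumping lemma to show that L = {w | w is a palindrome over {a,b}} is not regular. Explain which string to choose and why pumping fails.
Language: L = {w | w is a palindrome over {a,b}} (strings that read the same forwards and backwards)
Step 1: Assume for contradiction that L is regular, with pumping length p.
Step 2: Choose s = a^p b a^p. Then s ∈ L (it reads the same forwards and backwards) and |s| ≥ p.
Step 3: Consider any decomposition s = xyz with |xy| ≤ p and |y| > 0. Since |xy| ≤ p and the first p symbols of s are all a's, y = a^k for some k with 1 ≤ k ≤ p.
Step 4: Pumping up (i = 2): xy²z = a^(p+k) b a^p. Its reverse is a^p b a^(p+k) ≠ a^(p+k) b a^p (the single b is no longer in the middle), so xy²z is not a palindrome and xy²z ∉ L.
This contradicts the pumping lemma, so L is not regular.

Final answer: Choose s = a^p b a^p. Since |xy| ≤ p, y = a^k with k ≥ 1. Then xy²z = a^(p+k) b a^p is not a palindrome, so ∉ L.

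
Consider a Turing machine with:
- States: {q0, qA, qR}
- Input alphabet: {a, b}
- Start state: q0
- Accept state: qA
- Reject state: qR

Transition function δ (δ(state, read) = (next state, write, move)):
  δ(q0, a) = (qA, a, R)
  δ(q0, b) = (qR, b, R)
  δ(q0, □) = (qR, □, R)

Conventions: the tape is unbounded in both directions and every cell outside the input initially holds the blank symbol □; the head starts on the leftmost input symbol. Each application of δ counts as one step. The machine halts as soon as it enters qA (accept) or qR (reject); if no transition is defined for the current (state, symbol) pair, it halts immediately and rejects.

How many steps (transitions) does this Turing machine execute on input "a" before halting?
Step 0: [q0]a (head at position 0)
Step 1: δ(q0, a) = (qA, a, R)  ⊢  a[qA]□ (head at position 1)
The machine is in qA, so it halts and accepts.
Number of transitions executed: 1.

Final answer: 1 steps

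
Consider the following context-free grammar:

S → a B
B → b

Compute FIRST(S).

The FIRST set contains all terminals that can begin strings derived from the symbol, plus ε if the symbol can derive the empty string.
S has the single production S → a B, whose right-hand side begins with the terminal a. So FIRST(S) = {a}.

Final answer: {a}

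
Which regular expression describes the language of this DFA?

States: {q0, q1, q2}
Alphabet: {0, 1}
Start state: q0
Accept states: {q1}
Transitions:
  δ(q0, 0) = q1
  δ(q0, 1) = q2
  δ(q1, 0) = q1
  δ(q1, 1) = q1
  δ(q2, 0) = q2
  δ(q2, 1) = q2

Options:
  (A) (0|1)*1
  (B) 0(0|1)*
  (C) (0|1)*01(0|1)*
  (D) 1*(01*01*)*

Testing sample strings against the DFA:
  '0100' -> accepted
  '11' -> rejected
  '01' -> accepted
  '0101' -> accepted
Checking each option for a counterexample:
  (A) (0|1)*1: '0' is accepted by the DFA but does not match the regex → eliminated
  (B) 0(0|1)*: agrees with the DFA on all strings of length ≤ 4
  (C) (0|1)*01(0|1)*: '0' is accepted by the DFA but does not match the regex → eliminated
  (D) 1*(01*01*)*: ε is rejected by the DFA but matches the regex → eliminated
Only (B) 0(0|1)* is consistent with the DFA.

Final answer: (B) 0(0|1)*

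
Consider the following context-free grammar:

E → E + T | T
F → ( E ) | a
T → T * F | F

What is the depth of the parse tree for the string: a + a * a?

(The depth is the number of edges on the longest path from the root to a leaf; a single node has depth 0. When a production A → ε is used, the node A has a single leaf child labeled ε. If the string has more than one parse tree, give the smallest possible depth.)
The grammar is unambiguous; the parse tree of a + a * a is:
E → E + T at the root (depth 0).
  Left E (depth 1) → T (2) → F (3) → a (4).
  Right T (depth 1) → T * F; that T (2) → F (3) → a (4); F (2) → a (3).
The longest root-to-leaf paths have 4 edges.
Depth = 4.

Final answer: 4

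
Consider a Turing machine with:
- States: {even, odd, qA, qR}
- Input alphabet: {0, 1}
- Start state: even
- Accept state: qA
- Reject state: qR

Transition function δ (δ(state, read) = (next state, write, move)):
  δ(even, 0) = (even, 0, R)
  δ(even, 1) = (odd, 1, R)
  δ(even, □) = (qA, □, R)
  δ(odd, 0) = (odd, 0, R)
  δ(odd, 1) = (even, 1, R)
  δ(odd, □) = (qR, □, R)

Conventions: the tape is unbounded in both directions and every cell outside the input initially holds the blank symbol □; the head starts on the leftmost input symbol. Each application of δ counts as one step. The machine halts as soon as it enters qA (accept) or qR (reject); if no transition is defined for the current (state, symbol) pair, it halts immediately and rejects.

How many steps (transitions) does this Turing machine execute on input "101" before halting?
Step 0: [even]101 (head at position 0)
Step 1: δ(even, 1) = (odd, 1, R)  ⊢  1[odd]01 (head at position 1)
Step 2: δ(odd, 0) = (odd, 0, R)  ⊢  10[odd]1 (head at position 2)
Step 3: δ(odd, 1) = (even, 1, R)  ⊢  101[even]□ (head at position 3)
Step 4: δ(even, □) = (qA, □, R)  ⊢  101□[qA]□ (head at position 4)
The machine is in qA, so it halts and accepts.
Number of transitions executed: 4.

Final answer: 4 steps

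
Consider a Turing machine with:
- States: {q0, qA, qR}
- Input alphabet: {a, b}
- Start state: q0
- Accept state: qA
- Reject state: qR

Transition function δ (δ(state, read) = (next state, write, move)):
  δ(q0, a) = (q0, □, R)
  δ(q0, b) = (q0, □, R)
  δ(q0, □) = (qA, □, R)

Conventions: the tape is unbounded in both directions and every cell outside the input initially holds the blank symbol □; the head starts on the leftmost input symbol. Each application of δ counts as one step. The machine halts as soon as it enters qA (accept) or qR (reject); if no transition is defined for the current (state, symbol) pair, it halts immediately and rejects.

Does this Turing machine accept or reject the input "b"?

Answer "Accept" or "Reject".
Step 0: [q0]b (head at position 0)
Step 1: δ(q0, b) = (q0, □, R)  ⊢  □[q0]□ (head at position 1)
Step 2: δ(q0, □) = (qA, □, R)  ⊢  □□[qA]□ (head at position 2)
The machine is in qA, so it halts and accepts.

Final answer: Accept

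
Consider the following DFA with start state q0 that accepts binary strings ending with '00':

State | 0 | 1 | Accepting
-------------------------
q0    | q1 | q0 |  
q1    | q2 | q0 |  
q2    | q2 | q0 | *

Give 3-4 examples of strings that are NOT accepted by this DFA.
Any strings that end in a non-accepting state work; for example:
"0": q0 → q1; q1 is not accepting → rejected
"11": q0 → q0 → q0; q0 is not accepting → rejected
"001": q0 → q1 → q2 → q0; q0 is not accepting → rejected
"110": q0 → q0 → q0 → q1; q1 is not accepting → rejected

Final answer: "0", "11", "001", "110"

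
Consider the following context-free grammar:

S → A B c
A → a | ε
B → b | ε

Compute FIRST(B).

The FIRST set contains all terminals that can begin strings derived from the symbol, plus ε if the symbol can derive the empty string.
B → b contributes b; B → ε makes B nullable, contributing ε. FIRST(B) = {b, ε}.

Final answer: {b, ε}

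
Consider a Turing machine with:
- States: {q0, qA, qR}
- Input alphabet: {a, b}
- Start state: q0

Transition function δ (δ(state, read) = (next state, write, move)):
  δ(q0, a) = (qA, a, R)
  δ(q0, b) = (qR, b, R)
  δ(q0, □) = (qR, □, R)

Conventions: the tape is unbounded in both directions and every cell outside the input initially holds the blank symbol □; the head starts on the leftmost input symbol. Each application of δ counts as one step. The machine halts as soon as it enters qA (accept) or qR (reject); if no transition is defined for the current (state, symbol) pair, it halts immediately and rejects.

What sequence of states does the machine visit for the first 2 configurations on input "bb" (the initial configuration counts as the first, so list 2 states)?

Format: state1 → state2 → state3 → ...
Step 0: [q0]bb (head at position 0)
Step 1: δ(q0, b) = (qR, b, R)  ⊢  b[qR]b (head at position 1)
Reading off the states of these 2 configurations: q0 → qR

Final answer: q0 → qR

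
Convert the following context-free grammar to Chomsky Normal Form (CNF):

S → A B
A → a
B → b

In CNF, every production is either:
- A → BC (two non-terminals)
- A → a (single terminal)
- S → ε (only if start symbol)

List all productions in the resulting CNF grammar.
The grammar has no ε-productions or unit productions to eliminate.
S → A B is already in CNF (two non-terminals) – keep it.
A → a is already in CNF (single terminal) – keep it.
B → b is already in CNF (single terminal) – keep it.
Resulting CNF grammar (3 productions): A → a; B → b; S → A B

Final answer: A → a; B → b; S → A B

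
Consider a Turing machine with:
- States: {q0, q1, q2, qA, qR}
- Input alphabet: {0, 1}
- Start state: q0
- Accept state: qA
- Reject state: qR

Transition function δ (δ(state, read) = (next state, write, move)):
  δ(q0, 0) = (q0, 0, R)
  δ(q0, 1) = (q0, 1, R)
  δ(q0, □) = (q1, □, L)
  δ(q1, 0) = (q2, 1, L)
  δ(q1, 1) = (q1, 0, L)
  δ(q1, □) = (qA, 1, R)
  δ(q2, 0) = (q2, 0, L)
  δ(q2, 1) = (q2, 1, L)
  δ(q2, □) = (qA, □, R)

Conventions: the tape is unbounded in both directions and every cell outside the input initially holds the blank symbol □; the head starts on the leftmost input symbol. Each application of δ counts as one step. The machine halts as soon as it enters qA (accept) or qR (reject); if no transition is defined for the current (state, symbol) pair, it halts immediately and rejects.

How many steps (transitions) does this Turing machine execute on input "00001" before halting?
Step 0: [q0]00001 (head at position 0)
Step 1: δ(q0, 0) = (q0, 0, R)  ⊢  0[q0]0001 (head at position 1)
Step 2: δ(q0, 0) = (q0, 0, R)  ⊢  00[q0]001 (head at position 2)
Step 3: δ(q0, 0) = (q0, 0, R)  ⊢  000[q0]01 (head at position 3)
Step 4: δ(q0, 0) = (q0, 0, R)  ⊢  0000[q0]1 (head at position 4)
Step 5: δ(q0, 1) = (q0, 1, R)  ⊢  00001[q0]□ (head at position 5)
Step 6: δ(q0, □) = (q1, □, L)  ⊢  0000[q1]1□ (head at position 4)
Step 7: δ(q1, 1) = (q1, 0, L)  ⊢  000[q1]00□ (head at position 3)
Step 8: δ(q1, 0) = (q2, 1, L)  ⊢  00[q2]010□ (head at position 2)
Step 9: δ(q2, 0) = (q2, 0, L)  ⊢  0[q2]0010□ (head at position 1)
Step 10: δ(q2, 0) = (q2, 0, L)  ⊢  [q2]00010□ (head at position 0)
Step 11: δ(q2, 0) = (q2, 0, L)  ⊢  [q2]□00010□ (head at position -1)
Step 12: δ(q2, □) = (qA, □, R)  ⊢  □[qA]00010□ (head at position 0)
The machine is in qA, so it halts and accepts.
Number of transitions executed: 12.

Final answer: 12 steps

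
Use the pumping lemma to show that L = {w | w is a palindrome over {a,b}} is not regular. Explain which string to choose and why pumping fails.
Language: L = {w | w is a palindrome over {a,b}} (strings that read the same forwards and backwards)
Step 1: Assume for contradiction that L is regular, with pumping length p.
Step 2: Choose s = a^p b a^p. Then s ∈ L (it reads the same forwards and backwards) and |s| ≥ p.
Step 3: Consider any decomposition s = xyz with |xy| ≤ p and |y| > 0. Since |xy| ≤ p and the first p symbols of s are all a's, y = a^k for some k with 1 ≤ k ≤ p.
Step 4: Pumping up (i = 2): xy²z = a^(p+k) b a^p. Its reverse is a^p b a^(p+k) ≠ a^(p+k) b a^p (the single b is no longer in the middle), so xy²z is not a palindrome and xy²z ∉ L.
This contradicts the pumping lemma, so L is not regular.

Final answer: Choose s = a^p b a^p. Since |xy| ≤ p, y = a^k with k ≥ 1. Then xy²z = a^(p+k) b a^p is not a palindrome, so ∉ L.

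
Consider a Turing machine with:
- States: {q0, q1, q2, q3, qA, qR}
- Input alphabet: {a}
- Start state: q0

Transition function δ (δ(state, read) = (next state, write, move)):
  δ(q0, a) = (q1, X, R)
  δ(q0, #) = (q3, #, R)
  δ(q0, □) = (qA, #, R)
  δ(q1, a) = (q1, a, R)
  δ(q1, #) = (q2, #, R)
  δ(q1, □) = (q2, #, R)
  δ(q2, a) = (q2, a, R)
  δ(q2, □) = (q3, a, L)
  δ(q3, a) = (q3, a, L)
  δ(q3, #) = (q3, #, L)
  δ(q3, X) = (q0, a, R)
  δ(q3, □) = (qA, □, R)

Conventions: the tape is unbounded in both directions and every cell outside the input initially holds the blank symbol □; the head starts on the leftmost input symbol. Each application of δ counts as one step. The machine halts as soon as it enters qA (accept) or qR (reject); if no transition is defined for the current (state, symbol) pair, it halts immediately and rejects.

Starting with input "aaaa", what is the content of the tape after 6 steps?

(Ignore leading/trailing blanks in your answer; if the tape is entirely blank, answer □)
Step 0: [q0]aaaa (head at position 0)
Step 1: δ(q0, a) = (q1, X, R)  ⊢  X[q1]aaa (head at position 1)
Step 2: δ(q1, a) = (q1, a, R)  ⊢  Xa[q1]aa (head at position 2)
Step 3: δ(q1, a) = (q1, a, R)  ⊢  Xaa[q1]a (head at position 3)
Step 4: δ(q1, a) = (q1, a, R)  ⊢  Xaaa[q1]□ (head at position 4)
Step 5: δ(q1, □) = (q2, #, R)  ⊢  Xaaa#[q2]□ (head at position 5)
Step 6: δ(q2, □) = (q3, a, L)  ⊢  Xaaa[q3]#a (head at position 4)
Tape after 6 steps (ignoring surrounding blanks): Xaaa#a

Final answer: Tape: Xaaa#a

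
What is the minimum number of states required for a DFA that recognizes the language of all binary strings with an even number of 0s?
Language: binary strings with an even number of 0s
Lower bound (Myhill–Nerode): the prefixes ε, 0 are pairwise distinguishable:
  ε vs 0: suffix ε distinguishes them (ε has zero 0s (accepted), 0 has one 0 (rejected))
So any DFA needs at least 2 states.
Upper bound: a DFA with 2 states exists (one state per class above).
Minimum states: 2

Final answer: 2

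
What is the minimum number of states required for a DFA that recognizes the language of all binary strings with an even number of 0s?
Language: binary strings with an even number of 0s
Lower bound (Myhill–Nerode): the prefixes ε, 0 are pairwise distinguishable:
  ε vs 0: suffix ε distinguishes them (ε has zero 0s (accepted), 0 has one 0 (rejected))
So any DFA needs at least 2 states.
Upper bound: a DFA with 2 states exists (one state per class above).
Minimum states: 2

Final answer: 2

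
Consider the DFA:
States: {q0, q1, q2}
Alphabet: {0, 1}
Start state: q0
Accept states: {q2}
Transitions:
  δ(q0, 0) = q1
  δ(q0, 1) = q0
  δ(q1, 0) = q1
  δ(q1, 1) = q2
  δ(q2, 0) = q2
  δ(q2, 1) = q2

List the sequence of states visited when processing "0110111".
Starting at q0
Read '0': q0 -> q1
Read '1': q1 -> q2
Read '1': q2 -> q2
Read '0': q2 -> q2
Read '1': q2 -> q2
Read '1': q2 -> q2
Read '1': q2 -> q2

Final answer: q0 -> q1 -> q2 -> q2 -> q2 -> q2 -> q2 -> q2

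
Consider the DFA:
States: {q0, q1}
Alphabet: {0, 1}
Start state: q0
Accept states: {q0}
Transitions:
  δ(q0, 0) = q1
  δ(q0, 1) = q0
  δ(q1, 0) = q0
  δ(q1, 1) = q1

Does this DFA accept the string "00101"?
Processing string "00101":
  q0 --0--> q1
  q1 --0--> q0
  q0 --1--> q0
  q0 --0--> q1
  q1 --1--> q1
Final state: q1
Accept states: {q0}
q1 is not an accept state, so the string is rejected.

Final answer: No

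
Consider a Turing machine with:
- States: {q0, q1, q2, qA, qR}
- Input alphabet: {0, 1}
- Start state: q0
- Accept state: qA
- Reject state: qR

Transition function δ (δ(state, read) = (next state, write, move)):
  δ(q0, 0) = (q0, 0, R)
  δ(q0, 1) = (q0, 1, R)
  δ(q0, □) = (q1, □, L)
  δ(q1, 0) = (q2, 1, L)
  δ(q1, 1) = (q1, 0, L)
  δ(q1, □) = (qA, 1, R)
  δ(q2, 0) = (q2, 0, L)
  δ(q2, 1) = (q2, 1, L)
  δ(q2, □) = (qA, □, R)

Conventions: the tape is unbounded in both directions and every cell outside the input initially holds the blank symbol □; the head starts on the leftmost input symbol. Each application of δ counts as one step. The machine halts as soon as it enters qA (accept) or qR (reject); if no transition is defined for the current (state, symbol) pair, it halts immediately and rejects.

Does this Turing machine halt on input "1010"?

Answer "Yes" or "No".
Step 0: [q0]1010 (head at position 0)
Step 1: δ(q0, 1) = (q0, 1, R)  ⊢  1[q0]010 (head at position 1)
Step 2: δ(q0, 0) = (q0, 0, R)  ⊢  10[q0]10 (head at position 2)
Step 3: δ(q0, 1) = (q0, 1, R)  ⊢  101[q0]0 (head at position 3)
Step 4: δ(q0, 0) = (q0, 0, R)  ⊢  1010[q0]□ (head at position 4)
Step 5: δ(q0, □) = (q1, □, L)  ⊢  101[q1]0□ (head at position 3)
Step 6: δ(q1, 0) = (q2, 1, L)  ⊢  10[q2]11□ (head at position 2)
Step 7: δ(q2, 1) = (q2, 1, L)  ⊢  1[q2]011□ (head at position 1)
Step 8: δ(q2, 0) = (q2, 0, L)  ⊢  [q2]1011□ (head at position 0)
Step 9: δ(q2, 1) = (q2, 1, L)  ⊢  [q2]□1011□ (head at position -1)
Step 10: δ(q2, □) = (qA, □, R)  ⊢  □[qA]1011□ (head at position 0)
The machine is in qA, so it halts and accepts.
It halts after 10 steps.

Final answer: Yes - halts after 10 steps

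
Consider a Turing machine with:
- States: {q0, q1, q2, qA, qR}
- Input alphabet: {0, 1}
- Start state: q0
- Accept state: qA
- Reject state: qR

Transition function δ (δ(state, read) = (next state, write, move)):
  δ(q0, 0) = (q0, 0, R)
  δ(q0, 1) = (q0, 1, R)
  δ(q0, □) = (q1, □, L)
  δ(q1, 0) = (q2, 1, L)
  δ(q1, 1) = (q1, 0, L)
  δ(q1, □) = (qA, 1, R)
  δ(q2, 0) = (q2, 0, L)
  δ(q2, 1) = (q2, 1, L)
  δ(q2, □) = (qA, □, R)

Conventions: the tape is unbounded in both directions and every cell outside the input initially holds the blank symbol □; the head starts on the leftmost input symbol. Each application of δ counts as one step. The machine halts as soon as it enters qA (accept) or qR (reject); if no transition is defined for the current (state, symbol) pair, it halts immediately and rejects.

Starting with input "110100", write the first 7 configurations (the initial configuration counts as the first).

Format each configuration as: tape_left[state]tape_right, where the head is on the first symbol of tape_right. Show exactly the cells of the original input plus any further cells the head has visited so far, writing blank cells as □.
Step 0: [q0]110100 (head at position 0)
Step 1: δ(q0, 1) = (q0, 1, R)  ⊢  1[q0]10100 (head at position 1)
Step 2: δ(q0, 1) = (q0, 1, R)  ⊢  11[q0]0100 (head at position 2)
Step 3: δ(q0, 0) = (q0, 0, R)  ⊢  110[q0]100 (head at position 3)
Step 4: δ(q0, 1) = (q0, 1, R)  ⊢  1101[q0]00 (head at position 4)
Step 5: δ(q0, 0) = (q0, 0, R)  ⊢  11010[q0]0 (head at position 5)
Step 6: δ(q0, 0) = (q0, 0, R)  ⊢  110100[q0]□ (head at position 6)

Final answer: [q0]110100 ⊢ 1[q0]10100 ⊢ 11[q0]0100 ⊢ 110[q0]100 ⊢ 1101[q0]00 ⊢ 11010[q0]0 ⊢ 110100[q0]□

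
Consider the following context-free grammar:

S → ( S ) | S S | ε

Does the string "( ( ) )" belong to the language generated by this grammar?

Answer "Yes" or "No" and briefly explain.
A derivation exists: S ⇒ ( S ) ⇒ ( ( S ) ) ⇒ ( ( ) ) (using S → ( S ) twice, then S → ε).

Final answer: Yes - a valid derivation exists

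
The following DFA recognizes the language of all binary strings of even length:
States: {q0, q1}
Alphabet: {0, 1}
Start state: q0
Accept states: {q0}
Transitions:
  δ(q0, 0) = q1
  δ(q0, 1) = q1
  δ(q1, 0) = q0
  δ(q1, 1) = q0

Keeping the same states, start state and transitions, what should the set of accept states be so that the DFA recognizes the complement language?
The DFA is complete (every state has a transition on every symbol), so the complement
is recognized by the same DFA with accepting and non-accepting states swapped.
Original accept states: {q0}
Complement accept states = All states - Original accept states
= {q0, q1} - {q0}
= {q1}
Complement language: strings of ODD length

Final answer: {q1}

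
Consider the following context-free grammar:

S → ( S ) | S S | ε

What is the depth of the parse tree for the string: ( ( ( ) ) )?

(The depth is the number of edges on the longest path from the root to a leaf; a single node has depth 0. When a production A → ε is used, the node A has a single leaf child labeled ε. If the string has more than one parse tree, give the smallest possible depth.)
The string is 3 nested pairs. The shallowest parse tree applies S → ( S ) 3 times (one node per nested pair, each a child of the previous) and then S → ε in the middle.
S nodes at depths 0..3, ε leaf at depth 4; parentheses leaves are at depths 1..3.
(Using S → S S with an S → ε child anywhere only adds levels, so it cannot give a shallower tree.)
Depth = 4.

Final answer: 4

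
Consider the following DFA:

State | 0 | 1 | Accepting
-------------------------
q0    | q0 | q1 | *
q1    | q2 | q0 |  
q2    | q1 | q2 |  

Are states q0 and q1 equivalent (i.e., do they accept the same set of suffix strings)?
Try the suffix ε (the empty string).
From q0: q0 — accepting.
From q1: q1 — not accepting.
The two states disagree on this suffix, so they are not equivalent.

Final answer: No. Distinguishing string: ε (the empty string) - accepted from q0 but not from q1.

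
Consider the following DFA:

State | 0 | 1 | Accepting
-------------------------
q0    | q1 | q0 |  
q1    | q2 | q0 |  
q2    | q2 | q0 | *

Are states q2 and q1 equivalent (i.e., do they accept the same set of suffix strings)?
Try the suffix ε (the empty string).
From q2: q2 — accepting.
From q1: q1 — not accepting.
The two states disagree on this suffix, so they are not equivalent.

Final answer: No. Distinguishing string: ε (the empty string) - accepted from q2 but not from q1.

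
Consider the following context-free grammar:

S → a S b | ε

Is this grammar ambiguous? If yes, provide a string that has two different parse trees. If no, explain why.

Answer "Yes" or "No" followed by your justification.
At every step exactly one production applies: if the remaining string to generate is non-empty it starts with a and ends with b, forcing S → a S b; if it is empty, S → ε is forced. Hence each string a^n b^n has exactly one derivation (S → a S b applied n times, then S → ε) and one parse tree.

Final answer: No - the grammar is unambiguous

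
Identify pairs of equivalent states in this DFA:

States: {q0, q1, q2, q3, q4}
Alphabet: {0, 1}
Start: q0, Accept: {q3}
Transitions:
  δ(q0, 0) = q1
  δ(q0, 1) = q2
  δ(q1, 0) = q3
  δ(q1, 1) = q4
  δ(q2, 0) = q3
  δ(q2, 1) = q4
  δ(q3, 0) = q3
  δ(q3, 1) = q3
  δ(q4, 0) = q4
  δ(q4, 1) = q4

Using the table-filling algorithm:
Round 0 – mark pairs where exactly one state is accepting: (q0,q3), (q1,q3), (q2,q3), (q3,q4)
Round 1 – newly marked: (q0,q1) [on 0: q1 vs q3, already marked]; (q0,q2) [on 0: q1 vs q3, already marked]; (q1,q4) [on 0: q3 vs q4, already marked]; (q2,q4) [on 0: q3 vs q4, already marked]
Round 2 – newly marked: (q0,q4) [on 0: q1 vs q4, already marked]
No further pairs can be marked.
(q1, q2) unmarked: δ(q1,0)=q3, δ(q2,0)=q3; δ(q1,1)=q4, δ(q2,1)=q4 → equivalent
Equivalent pairs: (q1, q2)

Final answer: Equivalent pairs: (q1, q2)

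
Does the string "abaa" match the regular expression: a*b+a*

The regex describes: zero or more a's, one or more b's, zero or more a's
Yes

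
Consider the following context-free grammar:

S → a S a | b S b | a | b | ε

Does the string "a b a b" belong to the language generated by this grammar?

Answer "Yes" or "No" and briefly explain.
Every production places the same symbol at both ends (or yields a single symbol / ε), so every derived string is a palindrome. a b a b reversed is b a b a ≠ a b a b, so it is not a palindrome and cannot be derived (already the first step fails: the string starts with a but ends with b, so neither S → a S a nor S → b S b fits).

Final answer: No - no valid derivation exists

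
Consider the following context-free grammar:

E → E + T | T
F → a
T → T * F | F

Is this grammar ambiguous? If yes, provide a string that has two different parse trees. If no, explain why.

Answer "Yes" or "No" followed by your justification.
This is the standard stratified expression grammar: '+' is introduced only by the left-recursive rule E → E + T and '*' only by the left-recursive rule T → T * F, with F → a. For any string, the last '+' must be the one produced at the root E (everything after it is a T containing no '+'), and likewise within each T the last '*' is produced at its root. This fixes the parse tree uniquely (left-associative, '*' binding tighter than '+'), so every string has exactly one parse tree.

Final answer: No - the grammar is unambiguous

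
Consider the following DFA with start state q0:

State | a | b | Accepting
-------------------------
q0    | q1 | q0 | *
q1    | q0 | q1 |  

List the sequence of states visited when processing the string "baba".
q0 → q0 → q1 → q1 → q0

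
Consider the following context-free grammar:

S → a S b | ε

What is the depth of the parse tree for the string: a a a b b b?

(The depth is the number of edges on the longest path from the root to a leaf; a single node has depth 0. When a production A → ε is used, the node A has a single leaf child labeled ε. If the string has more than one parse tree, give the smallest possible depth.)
The only parse tree applies S → a S b 3 times (once per matching a…b pair) and then S → ε.
The S nodes sit at depths 0, 1, …, 3; the innermost S (depth 3) has the single child ε at depth 4.
The terminal leaves a, b are at depths 1..3, so the longest root-to-leaf path is S → S → … → S → ε with 4 edges.
Depth = 4.

Final answer: 4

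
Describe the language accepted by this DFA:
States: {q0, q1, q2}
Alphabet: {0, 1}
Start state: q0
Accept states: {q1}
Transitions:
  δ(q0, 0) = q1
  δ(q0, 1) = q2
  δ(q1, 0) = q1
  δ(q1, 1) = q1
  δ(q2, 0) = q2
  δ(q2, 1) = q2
Analyzing the DFA structure:
Start state: q0
Accept states: {q1}
Interpreting what each state remembers (checking against the transitions):
  q0: nothing has been read yet
  q1: the first symbol was 0
  q2: the first symbol was 1 (trap state)
  δ(q0, 0): in q0 (nothing has been read yet), after reading 0 we have: the first symbol was 0 → q1
  δ(q0, 1): in q0 (nothing has been read yet), after reading 1 we have: the first symbol was 1 (trap state) → q2
  δ(q1, 0): in q1 (the first symbol was 0), after reading 0 we have: the first symbol was 0 → q1
  δ(q1, 1): in q1 (the first symbol was 0), after reading 1 we have: the first symbol was 0 → q1
  δ(q2, 0): in q2 (the first symbol was 1 (trap state)), after reading 0 we have: the first symbol was 1 (trap state) → q2
  δ(q2, 1): in q2 (the first symbol was 1 (trap state)), after reading 1 we have: the first symbol was 1 (trap state) → q2
A string is accepted iff it ends in {q1}, i.e. the first symbol was 0.
Language: All binary strings starting with 0

Final answer: All binary strings starting with 0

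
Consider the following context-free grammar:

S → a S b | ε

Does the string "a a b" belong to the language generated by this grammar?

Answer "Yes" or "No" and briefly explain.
Every derivation applies S → a S b some number n of times and then S → ε, producing a^n b^n with equally many a's and b's. The string a a b has two a's but only one b, so it cannot be derived.

Final answer: No - no valid derivation exists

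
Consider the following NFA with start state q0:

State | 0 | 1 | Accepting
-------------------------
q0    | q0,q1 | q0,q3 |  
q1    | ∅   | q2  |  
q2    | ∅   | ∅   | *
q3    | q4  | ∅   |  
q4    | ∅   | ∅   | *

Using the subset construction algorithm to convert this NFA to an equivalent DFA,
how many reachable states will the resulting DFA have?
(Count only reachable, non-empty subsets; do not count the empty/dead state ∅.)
Start subset: {q0}
{q0}: on 0 → {q0, q1}, on 1 → {q0, q3}
{q0, q1}: on 0 → {q0, q1}, on 1 → {q0, q2, q3}
{q0, q3}: on 0 → {q0, q1, q4}, on 1 → {q0, q3}
{q0, q2, q3}: on 0 → {q0, q1, q4}, on 1 → {q0, q3}
{q0, q1, q4}: on 0 → {q0, q1}, on 1 → {q0, q2, q3}
Reachable non-empty subsets: {q0}, {q0, q1}, {q0, q3}, {q0, q2, q3}, {q0, q1, q4} — 5 in total.

Final answer: 5 states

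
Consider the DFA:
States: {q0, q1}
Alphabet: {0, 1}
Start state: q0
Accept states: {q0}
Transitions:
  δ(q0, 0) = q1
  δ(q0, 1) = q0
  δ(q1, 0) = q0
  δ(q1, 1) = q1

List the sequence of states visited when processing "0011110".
Starting at q0
Read '0': q0 -> q1
Read '0': q1 -> q0
Read '1': q0 -> q0
Read '1': q0 -> q0
Read '1': q0 -> q0
Read '1': q0 -> q0
Read '0': q0 -> q1

Final answer: q0 -> q1 -> q0 -> q0 -> q0 -> q0 -> q0 -> q1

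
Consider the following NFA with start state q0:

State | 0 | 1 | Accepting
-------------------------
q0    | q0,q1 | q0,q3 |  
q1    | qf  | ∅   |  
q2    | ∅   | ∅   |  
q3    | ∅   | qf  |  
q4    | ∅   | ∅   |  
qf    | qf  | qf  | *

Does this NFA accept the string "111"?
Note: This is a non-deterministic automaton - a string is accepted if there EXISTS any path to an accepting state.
Track the set of states the NFA could be in: start {q0}
Read '1': {q0} → {q0, q3}
Read '1': {q0, q3} → {q0, q3, qf}
Read '1': {q0, q3, qf} → {q0, q3, qf}
Final set {q0, q3, qf} contains accepting state(s) {qf} → accepted.

Final answer: Yes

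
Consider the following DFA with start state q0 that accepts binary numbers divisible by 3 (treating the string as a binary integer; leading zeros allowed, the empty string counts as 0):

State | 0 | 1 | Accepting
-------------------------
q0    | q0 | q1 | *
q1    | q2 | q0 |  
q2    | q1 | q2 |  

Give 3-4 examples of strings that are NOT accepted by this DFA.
Any strings that end in a non-accepting state work; for example:
"001": q0 → q0 → q0 → q1; q1 is not accepting → rejected
"100": q0 → q1 → q2 → q1; q1 is not accepting → rejected
"0101": q0 → q0 → q1 → q2 → q2; q2 is not accepting → rejected
"1110": q0 → q1 → q0 → q1 → q2; q2 is not accepting → rejected

Final answer: "001", "100", "0101", "1110"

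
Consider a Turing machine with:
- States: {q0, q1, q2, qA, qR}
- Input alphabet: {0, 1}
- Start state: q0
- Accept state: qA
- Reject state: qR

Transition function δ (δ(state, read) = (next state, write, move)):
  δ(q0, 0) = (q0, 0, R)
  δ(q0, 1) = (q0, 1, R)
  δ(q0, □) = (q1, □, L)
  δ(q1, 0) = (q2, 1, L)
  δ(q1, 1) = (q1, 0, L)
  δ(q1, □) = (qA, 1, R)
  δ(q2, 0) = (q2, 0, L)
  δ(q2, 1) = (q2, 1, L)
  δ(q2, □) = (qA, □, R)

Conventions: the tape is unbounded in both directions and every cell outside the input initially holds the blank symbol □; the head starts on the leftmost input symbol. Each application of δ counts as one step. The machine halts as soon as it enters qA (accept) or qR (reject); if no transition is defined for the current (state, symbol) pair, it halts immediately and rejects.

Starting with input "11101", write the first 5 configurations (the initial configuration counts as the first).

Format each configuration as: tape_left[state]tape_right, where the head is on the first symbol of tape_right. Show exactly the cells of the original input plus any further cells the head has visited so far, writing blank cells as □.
Step 0: [q0]11101 (head at position 0)
Step 1: δ(q0, 1) = (q0, 1, R)  ⊢  1[q0]1101 (head at position 1)
Step 2: δ(q0, 1) = (q0, 1, R)  ⊢  11[q0]101 (head at position 2)
Step 3: δ(q0, 1) = (q0, 1, R)  ⊢  111[q0]01 (head at position 3)
Step 4: δ(q0, 0) = (q0, 0, R)  ⊢  1110[q0]1 (head at position 4)

Final answer: [q0]11101 ⊢ 1[q0]1101 ⊢ 11[q0]101 ⊢ 111[q0]01 ⊢ 1110[q0]1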